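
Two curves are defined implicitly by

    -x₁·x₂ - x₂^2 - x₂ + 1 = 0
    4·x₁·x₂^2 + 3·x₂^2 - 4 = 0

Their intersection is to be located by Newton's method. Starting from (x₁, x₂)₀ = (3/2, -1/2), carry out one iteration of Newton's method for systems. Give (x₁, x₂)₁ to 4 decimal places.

(-5.3750, -1.4583)

At (3/2, -1/2): F = (2.0000, -1.7500).
Jacobian J = [[-x₂, -x₁ - 2·x₂ - 1], [4·x₂^2, 8·x₁·x₂ + 6·x₂]].
At the point, J = [[0.5000, -1.5000], [1.0000, -9.0000]] (det J = -3.0000).
Solving J·Δ = −F gives Δ = (-6.8750, -0.9583).
Then the next iterate is (x₁, x₂)₁ = (-5.3750, -1.4583).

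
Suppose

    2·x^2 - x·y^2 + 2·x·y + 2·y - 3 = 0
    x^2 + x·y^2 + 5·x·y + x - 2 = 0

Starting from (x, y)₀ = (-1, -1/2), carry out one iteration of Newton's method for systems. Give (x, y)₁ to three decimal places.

At (-1, -1/2): F = (-0.750, 0.250).
Jacobian J = [[4·x - y^2 + 2·y, -2·x·y + 2·x + 2], [2·x + y^2 + 5·y + 1, 2·x·y + 5·x]].
At the point, J = [[-5.250, -1.000], [-3.250, -4.000]] (det J = 17.750).
Solving J·Δ = −F gives Δ = (-0.183, 0.211).
Then the next iterate is (x, y)₁ = (-1.183, -0.289).

(-1.183, -0.289)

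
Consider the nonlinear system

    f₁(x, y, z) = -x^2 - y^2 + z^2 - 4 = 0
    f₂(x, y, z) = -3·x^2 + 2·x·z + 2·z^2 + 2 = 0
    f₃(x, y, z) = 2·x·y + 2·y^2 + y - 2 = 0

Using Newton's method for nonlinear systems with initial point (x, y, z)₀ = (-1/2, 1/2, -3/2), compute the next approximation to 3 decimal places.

At (-1/2, 1/2, -3/2): F = (-2.250, 7.250, -1.500).
Jacobian J = [[-2·x, -2·y, 2·z], [-6·x + 2·z, 0, 2·x + 4·z], [2·y, 2·x + 4·y + 1, 0]].
At the point, J = [[1.000, -1.000, -3.000], [0.000, 0.000, -7.000], [1.000, 2.000, 0.000]] (det J = 21.000).
Solving J·Δ = −F gives Δ = (4.071, -1.286, 1.036).
Then the next iterate is (x, y, z)₁ = (3.571, -0.786, -0.464).

(3.571, -0.786, -0.464)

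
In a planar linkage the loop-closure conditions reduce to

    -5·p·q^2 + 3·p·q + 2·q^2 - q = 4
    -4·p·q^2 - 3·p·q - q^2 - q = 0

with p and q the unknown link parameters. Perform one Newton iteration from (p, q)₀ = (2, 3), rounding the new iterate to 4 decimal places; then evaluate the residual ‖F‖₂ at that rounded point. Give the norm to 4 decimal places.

17.4323

At (2, 3): F = (-61.0000, -102.0000).
Jacobian J = [[-5·q^2 + 3·q, -10·p·q + 3·p + 4·q - 1], [-4·q^2 - 3·q, -8·p·q - 3·p - 2·q - 1]].
At the point, J = [[-36.0000, -43.0000], [-45.0000, -61.0000]] (det J = 261.0000).
Solving J·Δ = −F gives Δ = (2.5479, -3.5517).
Then the next iterate is (p, q)₁ = (4.5479, -0.5517).
Re-evaluating at (4.5479, -0.5517): F = (-17.288071, 2.237527), so ‖F‖₂ = 17.4323.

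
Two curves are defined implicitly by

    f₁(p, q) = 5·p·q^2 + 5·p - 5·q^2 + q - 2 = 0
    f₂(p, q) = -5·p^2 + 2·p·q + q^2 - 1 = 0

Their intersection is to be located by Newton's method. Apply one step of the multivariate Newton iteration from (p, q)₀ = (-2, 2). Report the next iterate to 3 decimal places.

At (-2, 2): F = (-70.000, -25.000).
Jacobian J = [[5·q^2 + 5, 10·p·q - 10·q + 1], [-10·p + 2·q, 2·p + 2·q]].
At the point, J = [[25.000, -59.000], [24.000, 0.000]] (det J = 1416.000).
Solving J·Δ = −F gives Δ = (1.042, -0.745).
Then the next iterate is (p, q)₁ = (-0.958, 1.255).

(-0.958, 1.255)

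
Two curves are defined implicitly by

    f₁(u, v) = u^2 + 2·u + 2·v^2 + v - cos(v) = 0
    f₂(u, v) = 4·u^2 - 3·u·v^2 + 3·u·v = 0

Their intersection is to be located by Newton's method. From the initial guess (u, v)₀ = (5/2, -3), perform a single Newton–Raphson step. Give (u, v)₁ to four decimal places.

At (5/2, -3): F = (27.239992, -65.0000).
Jacobian J = [[2·u + 2, 4·v + sin(v) + 1], [8·u - 3·v^2 + 3·v, -6·u·v + 3·u]].
At the point, J = [[7.0000, -11.141120], [-16.0000, 52.5000]] (det J = 189.242080).
Solving J·Δ = −F gives Δ = (-3.7303, 0.1012).
Then the next iterate is (u, v)₁ = (-1.2303, -2.8988).

(-1.2303, -2.8988)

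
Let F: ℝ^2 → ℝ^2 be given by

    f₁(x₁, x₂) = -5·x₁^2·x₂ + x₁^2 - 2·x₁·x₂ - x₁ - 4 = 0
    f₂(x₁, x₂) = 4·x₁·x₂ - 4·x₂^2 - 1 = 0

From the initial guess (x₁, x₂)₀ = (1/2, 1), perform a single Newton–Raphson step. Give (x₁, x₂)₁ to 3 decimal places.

(-0.132, 0.078)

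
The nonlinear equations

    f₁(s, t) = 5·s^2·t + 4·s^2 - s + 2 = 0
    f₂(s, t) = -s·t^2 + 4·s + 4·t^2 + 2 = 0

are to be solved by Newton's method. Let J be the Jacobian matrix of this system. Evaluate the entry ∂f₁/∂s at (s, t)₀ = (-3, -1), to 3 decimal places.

∂f₁/∂s = 10·s·t + 8·s - 1.
At (-3, -1) this is 5.000.

5.000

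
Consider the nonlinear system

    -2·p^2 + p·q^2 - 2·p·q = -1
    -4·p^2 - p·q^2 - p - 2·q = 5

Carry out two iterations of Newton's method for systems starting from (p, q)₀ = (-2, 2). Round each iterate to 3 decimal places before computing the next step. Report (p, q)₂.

(1.005, 5.270)

At (-2, 2): F = (-7.000, -15.000).
Jacobian J = [[-4·p + q^2 - 2·q, 2·p·q - 2·p], [-8·p - q^2 - 1, -2·p·q - 2]].
At the point, J = [[8.000, -4.000], [11.000, 6.000]] (det J = 92.000).
Solving J·Δ = −F gives Δ = (1.109, 0.467).
Then the next iterate is (p, q)₁ = (-0.891, 2.467).
Round to (-0.891, 2.467) and repeat: F = (-1.61427, -6.79582), J = [[4.71609, -2.61419], [0.04191, 2.39619]].
Δ = (1.896, 2.803), so (p, q)₂ = (1.005, 5.270).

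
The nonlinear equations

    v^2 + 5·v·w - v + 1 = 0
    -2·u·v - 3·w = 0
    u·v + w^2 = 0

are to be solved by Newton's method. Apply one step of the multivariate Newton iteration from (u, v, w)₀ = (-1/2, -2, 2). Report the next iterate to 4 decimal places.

(0.7500, -0.2000, 1.6000)

At (-1/2, -2, 2): F = (-13.0000, -8.0000, 5.0000).
Jacobian J = [[0, 2·v + 5·w - 1, 5·v], [-2·v, -2·u, -3], [v, u, 2·w]].
At the point, J = [[0.0000, 5.0000, -10.0000], [4.0000, 1.0000, -3.0000], [-2.0000, -0.5000, 4.0000]] (det J = -50.0000).
Solving J·Δ = −F gives Δ = (1.2500, 1.8000, -0.4000).
Then the next iterate is (u, v, w)₁ = (0.7500, -0.2000, 1.6000).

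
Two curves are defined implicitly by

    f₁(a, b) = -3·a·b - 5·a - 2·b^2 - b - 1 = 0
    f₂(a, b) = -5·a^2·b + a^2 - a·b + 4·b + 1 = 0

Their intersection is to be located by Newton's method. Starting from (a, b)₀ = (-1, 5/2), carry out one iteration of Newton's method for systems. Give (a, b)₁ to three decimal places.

At (-1, 5/2): F = (-3.500, 2.000).
Jacobian J = [[-3·b - 5, -3·a - 4·b - 1], [-10·a·b + 2·a - b, -5·a^2 - a + 4]].
At the point, J = [[-12.500, -8.000], [20.500, 0.000]] (det J = 164.000).
Solving J·Δ = −F gives Δ = (-0.098, -0.285).
Then the next iterate is (a, b)₁ = (-1.098, 2.215).

(-1.098, 2.215)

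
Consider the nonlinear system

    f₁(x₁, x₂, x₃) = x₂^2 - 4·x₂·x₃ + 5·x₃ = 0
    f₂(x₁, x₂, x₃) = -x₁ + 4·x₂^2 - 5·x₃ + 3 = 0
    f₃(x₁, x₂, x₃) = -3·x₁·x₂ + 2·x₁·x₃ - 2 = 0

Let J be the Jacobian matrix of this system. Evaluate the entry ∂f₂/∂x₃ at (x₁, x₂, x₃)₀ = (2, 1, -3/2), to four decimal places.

∂f₂/∂x₃ = -5.
At (2, 1, -3/2) this is -5.0000.

-5.0000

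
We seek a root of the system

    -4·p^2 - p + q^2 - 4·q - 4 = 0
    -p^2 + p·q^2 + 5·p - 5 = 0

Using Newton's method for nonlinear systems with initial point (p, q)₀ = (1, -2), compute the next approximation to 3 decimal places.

(0.870, -1.478)

At (1, -2): F = (3.000, 3.000).
Jacobian J = [[-8·p - 1, 2·q - 4], [-2·p + q^2 + 5, 2·p·q]].
At the point, J = [[-9.000, -8.000], [7.000, -4.000]] (det J = 92.000).
Solving J·Δ = −F gives Δ = (-0.130, 0.522).
Then the next iterate is (p, q)₁ = (0.870, -1.478).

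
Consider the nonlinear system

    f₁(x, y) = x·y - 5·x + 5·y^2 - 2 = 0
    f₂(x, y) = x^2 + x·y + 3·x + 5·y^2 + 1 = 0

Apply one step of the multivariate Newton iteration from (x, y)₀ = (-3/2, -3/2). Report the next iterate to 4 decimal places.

(-0.1500, -0.8803)

At (-3/2, -3/2): F = (19.0000, 12.2500).
Jacobian J = [[y - 5, x + 10·y], [2·x + y + 3, x + 10·y]].
At the point, J = [[-6.5000, -16.5000], [-1.5000, -16.5000]] (det J = 82.5000).
Solving J·Δ = −F gives Δ = (1.3500, 0.6197).
Then the next iterate is (x, y)₁ = (-0.1500, -0.8803).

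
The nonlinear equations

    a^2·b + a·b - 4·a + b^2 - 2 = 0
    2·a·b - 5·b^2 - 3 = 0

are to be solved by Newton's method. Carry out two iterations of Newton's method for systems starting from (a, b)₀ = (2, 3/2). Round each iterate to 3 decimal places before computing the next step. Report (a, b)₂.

(3.800, 0.905)

At (2, 3/2): F = (1.250, -8.250).
Jacobian J = [[2·a·b + b - 4, a^2 + a + 2·b], [2·b, 2·a - 10·b]].
At the point, J = [[3.500, 9.000], [3.000, -11.000]] (det J = -65.500).
Solving J·Δ = −F gives Δ = (0.924, -0.498).
Then the next iterate is (a, b)₁ = (2.924, 1.002).
Round to (2.924, 1.002) and repeat: F = (-1.19527, -2.16032), J = [[2.86170, 13.47778], [2.004, -4.172]].
Δ = (0.876, -0.097), so (a, b)₂ = (3.800, 0.905).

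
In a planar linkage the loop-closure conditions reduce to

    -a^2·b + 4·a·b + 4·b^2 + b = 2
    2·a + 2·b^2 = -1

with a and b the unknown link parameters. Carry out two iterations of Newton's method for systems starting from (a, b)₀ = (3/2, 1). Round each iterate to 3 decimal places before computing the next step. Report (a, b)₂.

(0.494, -0.438)

At (3/2, 1): F = (6.750, 6.000).
Jacobian J = [[-2·a·b + 4·b, -a^2 + 4·a + 8·b + 1], [2, 4·b]].
At the point, J = [[1.000, 12.750], [2.000, 4.000]] (det J = -21.500).
Solving J·Δ = −F gives Δ = (-2.302, -0.349).
Then the next iterate is (a, b)₁ = (-0.802, 0.651).
Round to (-0.802, 0.651) and repeat: F = (-2.16093, 0.24360), J = [[3.64820, 2.35680], [2.000, 2.604]].
Δ = (1.296, -1.089), so (a, b)₂ = (0.494, -0.438).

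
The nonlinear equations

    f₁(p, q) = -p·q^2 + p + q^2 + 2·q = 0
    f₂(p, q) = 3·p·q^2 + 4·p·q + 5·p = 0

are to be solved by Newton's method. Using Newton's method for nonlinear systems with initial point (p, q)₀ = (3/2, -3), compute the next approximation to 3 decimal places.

(0.926, -2.118)

At (3/2, -3): F = (-9.000, 30.000).
Jacobian J = [[-q^2 + 1, -2·p·q + 2·q + 2], [3·q^2 + 4·q + 5, 6·p·q + 4·p]].
At the point, J = [[-8.000, 5.000], [20.000, -21.000]] (det J = 68.000).
Solving J·Δ = −F gives Δ = (-0.574, 0.882).
Then the next iterate is (p, q)₁ = (0.926, -2.118).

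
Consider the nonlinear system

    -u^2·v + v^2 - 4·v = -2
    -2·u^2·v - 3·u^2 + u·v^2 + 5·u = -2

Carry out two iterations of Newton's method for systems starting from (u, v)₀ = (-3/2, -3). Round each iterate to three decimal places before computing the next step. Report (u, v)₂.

(-0.421, 0.029)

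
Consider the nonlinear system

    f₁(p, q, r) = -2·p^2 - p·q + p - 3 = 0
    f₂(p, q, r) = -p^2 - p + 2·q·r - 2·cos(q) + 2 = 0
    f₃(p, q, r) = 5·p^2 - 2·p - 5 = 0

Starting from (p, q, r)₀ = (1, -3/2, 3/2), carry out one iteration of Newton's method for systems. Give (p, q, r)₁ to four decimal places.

At (1, -3/2, 3/2): F = (-2.5000, -4.641474, -2.0000).
Jacobian J = [[-4·p - q + 1, -p, 0], [-2·p - 1, 2·r + 2·sin(q), 2·q], [10·p - 2, 0, 0]].
At the point, J = [[-1.5000, -1.0000, 0.0000], [-3.0000, 1.005010, -3.0000], [8.0000, 0.0000, 0.0000]] (det J = 24.0000).
Solving J·Δ = −F gives Δ = (0.2500, -2.8750, -2.7603).
Then the next iterate is (p, q, r)₁ = (1.2500, -4.3750, -1.2603).

(1.2500, -4.3750, -1.2603)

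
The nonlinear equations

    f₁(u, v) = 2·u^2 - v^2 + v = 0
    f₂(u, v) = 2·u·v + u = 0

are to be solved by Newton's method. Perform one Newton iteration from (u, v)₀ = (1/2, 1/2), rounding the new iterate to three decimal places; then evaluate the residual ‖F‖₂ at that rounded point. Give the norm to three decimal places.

At (1/2, 1/2): F = (0.750, 1.000).
Jacobian J = [[4·u, -2·v + 1], [2·v + 1, 2·u]].
At the point, J = [[2.000, 0.000], [2.000, 1.000]] (det J = 2.000).
Solving J·Δ = −F gives Δ = (-0.375, -0.250).
Then the next iterate is (u, v)₁ = (0.125, 0.250).
Re-evaluating at (0.125, 0.250): F = (0.21875, 0.18750), so ‖F‖₂ = 0.288.

0.288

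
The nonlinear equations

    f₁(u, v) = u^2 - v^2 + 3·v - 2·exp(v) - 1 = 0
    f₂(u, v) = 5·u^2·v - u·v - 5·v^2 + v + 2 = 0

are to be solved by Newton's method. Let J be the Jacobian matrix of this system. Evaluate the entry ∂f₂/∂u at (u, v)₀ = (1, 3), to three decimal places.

∂f₂/∂u = 10·u·v - v.
At (1, 3) this is 27.000.

27.000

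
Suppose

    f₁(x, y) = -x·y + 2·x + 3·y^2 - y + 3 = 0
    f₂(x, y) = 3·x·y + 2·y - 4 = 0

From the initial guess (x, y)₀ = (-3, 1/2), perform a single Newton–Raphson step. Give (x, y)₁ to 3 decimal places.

(-0.431, -0.021)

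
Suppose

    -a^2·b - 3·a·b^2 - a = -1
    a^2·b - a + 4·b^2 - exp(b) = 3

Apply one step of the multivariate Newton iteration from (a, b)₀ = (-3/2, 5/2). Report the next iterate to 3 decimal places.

At (-3/2, 5/2): F = (25.000, 16.94251).
Jacobian J = [[-2·a·b - 3·b^2 - 1, -a^2 - 6·a·b], [2·a·b - 1, a^2 + 8·b - exp(b)]].
At the point, J = [[-12.250, 20.250], [-8.500, 10.06751]] (det J = 48.79805).
Solving J·Δ = −F gives Δ = (1.873, -0.102).
Then the next iterate is (a, b)₁ = (0.373, 2.398).

(0.373, 2.398)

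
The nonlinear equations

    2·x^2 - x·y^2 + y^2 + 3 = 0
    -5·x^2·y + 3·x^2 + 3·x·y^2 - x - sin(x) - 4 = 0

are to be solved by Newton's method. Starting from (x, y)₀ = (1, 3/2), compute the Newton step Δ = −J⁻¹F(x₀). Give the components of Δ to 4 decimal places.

(-2.8571, -1.8095)

At (1, 3/2): F = (5.0000, -3.591471).
Jacobian J = [[4·x - y^2, -2·x·y + 2·y], [-10·x·y + 6·x + 3·y^2 - cos(x) - 1, -5·x^2 + 6·x·y]].
At the point, J = [[1.7500, 0.0000], [-3.790302, 4.0000]] (det J = 7.0000).
Solving J·Δ = −F gives Δ = (-2.8571, -1.8095).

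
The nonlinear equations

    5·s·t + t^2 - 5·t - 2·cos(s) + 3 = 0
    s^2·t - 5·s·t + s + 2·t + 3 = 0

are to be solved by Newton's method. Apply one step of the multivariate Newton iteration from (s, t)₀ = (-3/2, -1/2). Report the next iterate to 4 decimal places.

(-4.9664, 1.3474)

At (-3/2, -1/2): F = (9.358526, -4.3750).
Jacobian J = [[5·t + 2·sin(s), 5·s + 2·t - 5], [2·s·t - 5·t + 1, s^2 - 5·s + 2]].
At the point, J = [[-4.494990, -13.5000], [5.0000, 11.7500]] (det J = 14.683868).
Solving J·Δ = −F gives Δ = (-3.4664, 1.8474).
Then the next iterate is (s, t)₁ = (-4.9664, 1.3474).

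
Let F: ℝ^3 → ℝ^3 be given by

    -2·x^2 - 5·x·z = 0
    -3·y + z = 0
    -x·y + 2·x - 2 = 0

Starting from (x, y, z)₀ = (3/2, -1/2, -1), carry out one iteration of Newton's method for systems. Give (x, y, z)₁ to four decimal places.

At (3/2, -1/2, -1): F = (3.0000, 0.5000, 1.7500).
Jacobian J = [[-4·x - 5·z, 0, -5·x], [0, -3, 1], [-y + 2, -x, 0]].
At the point, J = [[-1.0000, 0.0000, -7.5000], [0.0000, -3.0000, 1.0000], [2.5000, -1.5000, 0.0000]] (det J = -57.7500).
Solving J·Δ = −F gives Δ = (-0.5065, 0.3225, 0.4675).
Then the next iterate is (x, y, z)₁ = (0.9935, -0.1775, -0.5325).

(0.9935, -0.1775, -0.5325)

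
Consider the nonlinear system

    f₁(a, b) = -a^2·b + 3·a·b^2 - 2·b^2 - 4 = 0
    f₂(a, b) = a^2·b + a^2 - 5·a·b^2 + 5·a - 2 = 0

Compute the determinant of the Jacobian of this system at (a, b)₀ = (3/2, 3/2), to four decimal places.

-52.1250

J = [[-2·a·b + 3·b^2, -a^2 + 6·a·b - 4·b], [2·a·b + 2·a - 5·b^2 + 5, a^2 - 10·a·b]].
At the point, J = [[2.2500, 5.2500], [1.2500, -20.2500]].
det J = -52.1250.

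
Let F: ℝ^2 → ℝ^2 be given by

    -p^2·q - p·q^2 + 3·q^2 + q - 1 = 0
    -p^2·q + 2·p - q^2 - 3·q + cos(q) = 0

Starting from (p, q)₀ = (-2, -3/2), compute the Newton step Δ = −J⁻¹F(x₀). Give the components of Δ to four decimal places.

At (-2, -3/2): F = (14.7500, 4.320737).
Jacobian J = [[-2·p·q - q^2, -p^2 - 2·p·q + 6·q + 1], [-2·p·q + 2, -p^2 - 2·q - sin(q) - 3]].
At the point, J = [[-8.2500, -18.0000], [-4.0000, -3.002505]] (det J = -47.229334).
Solving J·Δ = −F gives Δ = (0.7090, 0.4945).

(0.7090, 0.4945)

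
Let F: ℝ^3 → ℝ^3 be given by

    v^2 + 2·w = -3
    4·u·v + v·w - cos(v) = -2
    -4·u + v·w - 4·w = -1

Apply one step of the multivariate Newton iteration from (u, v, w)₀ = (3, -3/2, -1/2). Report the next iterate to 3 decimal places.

(2.090, -0.691, -1.412)

At (3, -3/2, -1/2): F = (4.250, -15.32074, -8.250).
Jacobian J = [[0, 2·v, 2], [4·v, 4·u + w + sin(v), v], [-4, w, v - 4]].
At the point, J = [[0.000, -3.000, 2.000], [-6.000, 10.50251, -1.500], [-4.000, -0.500, -5.500]] (det J = 171.02004).
Solving J·Δ = −F gives Δ = (-0.910, 0.809, -0.912).
Then the next iterate is (u, v, w)₁ = (2.090, -0.691, -1.412).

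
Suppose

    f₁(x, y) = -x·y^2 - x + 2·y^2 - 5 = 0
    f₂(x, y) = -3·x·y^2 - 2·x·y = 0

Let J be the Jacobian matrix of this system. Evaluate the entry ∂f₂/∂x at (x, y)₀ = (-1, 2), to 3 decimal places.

∂f₂/∂x = -3·y^2 - 2·y.
At (-1, 2) this is -16.000.

-16.000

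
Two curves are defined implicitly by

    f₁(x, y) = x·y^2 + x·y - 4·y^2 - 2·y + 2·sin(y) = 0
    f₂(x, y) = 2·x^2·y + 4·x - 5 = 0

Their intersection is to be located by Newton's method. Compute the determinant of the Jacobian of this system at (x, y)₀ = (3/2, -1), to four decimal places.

11.1612

J = [[y^2 + y, 2·x·y + x - 8·y + 2·cos(y) - 2], [4·x·y + 4, 2·x^2]].
At the point, J = [[0.0000, 5.580605], [-2.0000, 4.5000]].
det J = 11.1612.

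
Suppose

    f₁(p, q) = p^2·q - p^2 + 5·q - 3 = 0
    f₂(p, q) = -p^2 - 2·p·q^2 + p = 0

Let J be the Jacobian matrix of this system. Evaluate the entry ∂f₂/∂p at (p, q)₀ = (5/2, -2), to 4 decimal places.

∂f₂/∂p = -2·p - 2·q^2 + 1.
At (5/2, -2) this is -12.0000.

-12.0000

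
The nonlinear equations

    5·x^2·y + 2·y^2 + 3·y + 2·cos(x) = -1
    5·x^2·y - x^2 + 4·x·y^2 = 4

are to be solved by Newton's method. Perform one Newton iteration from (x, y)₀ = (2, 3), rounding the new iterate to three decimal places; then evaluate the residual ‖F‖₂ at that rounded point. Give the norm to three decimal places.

51.203

At (2, 3): F = (87.16771, 124.000).
Jacobian J = [[10·x·y - 2·sin(x), 5·x^2 + 4·y + 3], [10·x·y - 2·x + 4·y^2, 5·x^2 + 8·x·y]].
At the point, J = [[58.18141, 35.000], [92.000, 68.000]] (det J = 736.33555).
Solving J·Δ = −F gives Δ = (-2.156, 1.093).
Then the next iterate is (x, y)₁ = (-0.156, 4.093).
Re-evaluating at (-0.156, 4.093): F = (49.25805, -13.97995), so ‖F‖₂ = 51.203.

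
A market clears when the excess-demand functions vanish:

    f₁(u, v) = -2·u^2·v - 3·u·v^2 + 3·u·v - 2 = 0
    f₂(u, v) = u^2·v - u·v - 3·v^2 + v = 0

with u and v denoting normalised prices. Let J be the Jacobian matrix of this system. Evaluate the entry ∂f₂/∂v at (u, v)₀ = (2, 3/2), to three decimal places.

-6.000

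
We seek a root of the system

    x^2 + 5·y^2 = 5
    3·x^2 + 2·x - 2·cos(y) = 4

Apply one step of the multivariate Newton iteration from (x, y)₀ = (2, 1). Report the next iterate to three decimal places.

(1.231, 0.908)

At (2, 1): F = (4.000, 10.91940).
Jacobian J = [[2·x, 10·y], [6·x + 2, 2·sin(y)]].
At the point, J = [[4.000, 10.000], [14.000, 1.68294]] (det J = -133.26823).
Solving J·Δ = −F gives Δ = (-0.769, -0.092).
Then the next iterate is (x, y)₁ = (1.231, 0.908).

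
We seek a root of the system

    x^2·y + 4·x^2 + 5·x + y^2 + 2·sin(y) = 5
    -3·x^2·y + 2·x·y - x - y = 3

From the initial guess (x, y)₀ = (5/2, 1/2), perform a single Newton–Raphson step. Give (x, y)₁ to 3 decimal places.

(1.236, 0.270)

At (5/2, 1/2): F = (36.83385, -12.875).
Jacobian J = [[2·x·y + 8·x + 5, x^2 + 2·y + 2·cos(y)], [-6·x·y + 2·y - 1, -3·x^2 + 2·x - 1]].
At the point, J = [[27.500, 9.00517], [-7.500, -14.750]] (det J = -338.08626).
Solving J·Δ = −F gives Δ = (-1.264, -0.230).
Then the next iterate is (x, y)₁ = (1.236, 0.270).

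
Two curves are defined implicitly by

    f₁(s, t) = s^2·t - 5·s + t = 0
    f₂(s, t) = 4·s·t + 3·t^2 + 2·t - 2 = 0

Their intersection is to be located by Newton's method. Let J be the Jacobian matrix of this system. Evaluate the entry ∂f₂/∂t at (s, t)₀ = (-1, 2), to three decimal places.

10.000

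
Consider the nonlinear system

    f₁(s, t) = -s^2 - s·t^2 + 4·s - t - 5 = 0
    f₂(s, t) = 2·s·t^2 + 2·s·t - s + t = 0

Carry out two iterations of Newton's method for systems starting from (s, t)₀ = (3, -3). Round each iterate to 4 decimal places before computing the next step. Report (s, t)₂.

(-2.8241, -5.4448)

At (3, -3): F = (-26.0000, 30.0000).
Jacobian J = [[-2·s - t^2 + 4, -2·s·t - 1], [2·t^2 + 2·t - 1, 4·s·t + 2·s + 1]].
At the point, J = [[-11.0000, 17.0000], [11.0000, -29.0000]] (det J = 132.0000).
Solving J·Δ = −F gives Δ = (-1.8485, 0.3333).
Then the next iterate is (s, t)₁ = (1.1515, -2.6667).
Round to (1.1515, -2.6667) and repeat: F = (-7.241901, 6.417688), J = [[-5.414289, 5.141410], [7.889178, -8.979820]].
Δ = (-3.9756, -2.7781), so (s, t)₂ = (-2.8241, -5.4448).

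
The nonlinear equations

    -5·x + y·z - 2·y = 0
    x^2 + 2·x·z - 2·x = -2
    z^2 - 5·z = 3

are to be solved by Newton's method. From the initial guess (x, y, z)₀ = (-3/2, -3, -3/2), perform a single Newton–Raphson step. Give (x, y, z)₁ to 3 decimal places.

(-0.348, -0.227, -0.656)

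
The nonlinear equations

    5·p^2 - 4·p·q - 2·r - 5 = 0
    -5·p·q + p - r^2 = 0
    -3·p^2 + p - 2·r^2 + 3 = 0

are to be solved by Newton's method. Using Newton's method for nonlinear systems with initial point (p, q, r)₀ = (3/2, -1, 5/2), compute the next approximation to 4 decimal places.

At (3/2, -1, 5/2): F = (7.2500, 2.7500, -14.7500).
Jacobian J = [[10·p - 4·q, -4·p, -2], [-5·q + 1, -5·p, -2·r], [-6·p + 1, 0, -4·r]].
At the point, J = [[19.0000, -6.0000, -2.0000], [6.0000, -7.5000, -5.0000], [-8.0000, 0.0000, -10.0000]] (det J = 945.0000).
Solving J·Δ = −F gives Δ = (-0.1667, 1.1278, -1.3417).
Then the next iterate is (p, q, r)₁ = (1.3333, 0.1278, 1.1583).

(1.3333, 0.1278, 1.1583)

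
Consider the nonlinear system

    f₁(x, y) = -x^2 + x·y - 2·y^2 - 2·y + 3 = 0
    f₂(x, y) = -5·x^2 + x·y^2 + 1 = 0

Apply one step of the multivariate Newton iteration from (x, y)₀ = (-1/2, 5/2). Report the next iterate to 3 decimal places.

At (-1/2, 5/2): F = (-16.000, -3.375).
Jacobian J = [[-2·x + y, x - 4·y - 2], [-10·x + y^2, 2·x·y]].
At the point, J = [[3.500, -12.500], [11.250, -2.500]] (det J = 131.875).
Solving J·Δ = −F gives Δ = (0.017, -1.275).
Then the next iterate is (x, y)₁ = (-0.483, 1.225).

(-0.483, 1.225)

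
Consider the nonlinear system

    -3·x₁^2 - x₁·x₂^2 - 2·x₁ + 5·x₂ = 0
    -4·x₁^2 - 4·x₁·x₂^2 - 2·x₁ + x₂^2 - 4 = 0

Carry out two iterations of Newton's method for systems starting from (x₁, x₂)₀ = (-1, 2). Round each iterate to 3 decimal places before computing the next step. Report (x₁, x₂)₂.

(-3.974, 4.264)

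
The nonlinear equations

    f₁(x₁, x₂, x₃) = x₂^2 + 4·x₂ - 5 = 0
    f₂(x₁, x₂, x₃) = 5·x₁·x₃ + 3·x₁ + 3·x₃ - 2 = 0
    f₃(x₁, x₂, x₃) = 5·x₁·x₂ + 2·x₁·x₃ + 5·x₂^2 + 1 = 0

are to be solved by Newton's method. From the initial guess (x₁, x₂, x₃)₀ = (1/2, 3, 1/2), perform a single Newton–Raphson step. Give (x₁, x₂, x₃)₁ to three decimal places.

At (1/2, 3, 1/2): F = (16.000, 2.250, 54.000).
Jacobian J = [[0, 2·x₂ + 4, 0], [5·x₃ + 3, 0, 5·x₁ + 3], [5·x₂ + 2·x₃, 5·x₁ + 10·x₂, 2·x₁]].
At the point, J = [[0.000, 10.000, 0.000], [5.500, 0.000, 5.500], [16.000, 32.500, 1.000]] (det J = 825.000).
Solving J·Δ = −F gives Δ = (-0.106, -1.600, -0.303).
Then the next iterate is (x₁, x₂, x₃)₁ = (0.394, 1.400, 0.197).

(0.394, 1.400, 0.197)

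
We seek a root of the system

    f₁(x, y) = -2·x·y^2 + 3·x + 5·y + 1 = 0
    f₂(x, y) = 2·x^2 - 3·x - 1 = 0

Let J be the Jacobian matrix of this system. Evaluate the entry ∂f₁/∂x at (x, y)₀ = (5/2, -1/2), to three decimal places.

2.500

∂f₁/∂x = -2·y^2 + 3.
At (5/2, -1/2) this is 2.500.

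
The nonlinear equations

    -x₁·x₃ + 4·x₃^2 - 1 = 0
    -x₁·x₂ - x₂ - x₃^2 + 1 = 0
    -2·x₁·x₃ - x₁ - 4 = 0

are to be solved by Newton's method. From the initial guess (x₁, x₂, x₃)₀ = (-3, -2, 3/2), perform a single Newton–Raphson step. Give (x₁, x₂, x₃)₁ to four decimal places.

At (-3, -2, 3/2): F = (12.5000, -5.2500, 8.0000).
Jacobian J = [[-x₃, 0, -x₁ + 8·x₃], [-x₂, -x₁ - 1, -2·x₃], [-2·x₃ - 1, 0, -2·x₁]].
At the point, J = [[-1.5000, 0.0000, 15.0000], [2.0000, 2.0000, -3.0000], [-4.0000, 0.0000, 6.0000]] (det J = 102.0000).
Solving J·Δ = −F gives Δ = (0.8824, 0.6250, -0.7451).
Then the next iterate is (x₁, x₂, x₃)₁ = (-2.1176, -1.3750, 0.7549).

(-2.1176, -1.3750, 0.7549)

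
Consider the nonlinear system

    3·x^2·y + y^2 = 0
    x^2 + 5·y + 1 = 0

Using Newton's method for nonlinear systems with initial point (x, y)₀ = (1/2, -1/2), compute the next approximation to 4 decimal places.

(0.3707, -0.2241)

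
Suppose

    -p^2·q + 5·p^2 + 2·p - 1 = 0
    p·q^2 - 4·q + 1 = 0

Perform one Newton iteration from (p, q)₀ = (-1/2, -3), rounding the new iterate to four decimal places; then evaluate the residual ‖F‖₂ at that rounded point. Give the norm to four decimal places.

19.4528

At (-1/2, -3): F = (0.0000, 8.5000).
Jacobian J = [[-2·p·q + 10·p + 2, -p^2], [q^2, 2·p·q - 4]].
At the point, J = [[-6.0000, -0.2500], [9.0000, -1.0000]] (det J = 8.2500).
Solving J·Δ = −F gives Δ = (-0.2576, 6.1818).
Then the next iterate is (p, q)₁ = (-0.7576, 3.1818).
Re-evaluating at (-0.7576, 3.1818): F = (-1.471630, -19.397030), so ‖F‖₂ = 19.4528.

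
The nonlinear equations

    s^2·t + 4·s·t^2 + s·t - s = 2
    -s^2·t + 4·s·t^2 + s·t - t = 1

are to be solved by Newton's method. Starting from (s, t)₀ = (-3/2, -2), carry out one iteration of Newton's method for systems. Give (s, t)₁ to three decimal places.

(-0.803, -1.484)

At (-3/2, -2): F = (-26.000, -15.500).
Jacobian J = [[2·s·t + 4·t^2 + t - 1, s^2 + 8·s·t + s], [-2·s·t + 4·t^2 + t, -s^2 + 8·s·t + s - 1]].
At the point, J = [[19.000, 24.750], [8.000, 19.250]] (det J = 167.750).
Solving J·Δ = −F gives Δ = (0.697, 0.516).
Then the next iterate is (s, t)₁ = (-0.803, -1.484).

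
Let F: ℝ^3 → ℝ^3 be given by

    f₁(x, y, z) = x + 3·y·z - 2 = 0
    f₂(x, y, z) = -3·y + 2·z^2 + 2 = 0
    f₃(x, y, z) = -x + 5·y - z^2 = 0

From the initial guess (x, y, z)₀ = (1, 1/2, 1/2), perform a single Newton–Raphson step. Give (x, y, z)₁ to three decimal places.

At (1, 1/2, 1/2): F = (-0.250, 1.000, 1.250).
Jacobian J = [[1, 3·z, 3·y], [0, -3, 4·z], [-1, 5, -2·z]].
At the point, J = [[1.000, 1.500, 1.500], [0.000, -3.000, 2.000], [-1.000, 5.000, -1.000]] (det J = -14.500).
Solving J·Δ = −F gives Δ = (1.388, -0.103, -0.655).
Then the next iterate is (x, y, z)₁ = (2.388, 0.397, -0.155).

(2.388, 0.397, -0.155)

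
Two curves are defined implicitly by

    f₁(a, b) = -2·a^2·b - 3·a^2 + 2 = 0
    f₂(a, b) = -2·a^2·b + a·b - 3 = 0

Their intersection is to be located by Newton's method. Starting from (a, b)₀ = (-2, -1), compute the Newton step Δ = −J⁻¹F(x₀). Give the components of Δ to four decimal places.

At (-2, -1): F = (-2.0000, 7.0000).
Jacobian J = [[-4·a·b - 6·a, -2·a^2], [-4·a·b + b, -2·a^2 + a]].
At the point, J = [[4.0000, -8.0000], [-9.0000, -10.0000]] (det J = -112.0000).
Solving J·Δ = −F gives Δ = (0.6786, 0.0893).

(0.6786, 0.0893)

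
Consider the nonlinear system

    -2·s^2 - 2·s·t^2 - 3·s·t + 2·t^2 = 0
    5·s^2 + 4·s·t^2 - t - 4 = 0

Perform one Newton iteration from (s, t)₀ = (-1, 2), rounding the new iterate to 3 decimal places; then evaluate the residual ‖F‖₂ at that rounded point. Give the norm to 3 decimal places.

8.210

At (-1, 2): F = (20.000, -17.000).
Jacobian J = [[-4·s - 2·t^2 - 3·t, -4·s·t - 3·s + 4·t], [10·s + 4·t^2, 8·s·t - 1]].
At the point, J = [[-10.000, 19.000], [6.000, -17.000]] (det J = 56.000).
Solving J·Δ = −F gives Δ = (0.304, -0.893).
Then the next iterate is (s, t)₁ = (-0.696, 1.107).
Re-evaluating at (-0.696, 1.107): F = (5.49931, -6.09657), so ‖F‖₂ = 8.210.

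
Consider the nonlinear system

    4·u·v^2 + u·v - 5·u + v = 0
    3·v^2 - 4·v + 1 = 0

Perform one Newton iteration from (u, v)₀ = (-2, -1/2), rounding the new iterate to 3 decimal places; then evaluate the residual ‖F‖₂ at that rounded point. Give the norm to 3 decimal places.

3.647

At (-2, -1/2): F = (8.500, 3.750).
Jacobian J = [[4·v^2 + v - 5, 8·u·v + u + 1], [0, 6·v - 4]].
At the point, J = [[-4.500, 7.000], [0.000, -7.000]] (det J = 31.500).
Solving J·Δ = −F gives Δ = (2.722, 0.536).
Then the next iterate is (u, v)₁ = (0.722, 0.036).
Re-evaluating at (0.722, 0.036): F = (-3.54427, 0.85989), so ‖F‖₂ = 3.647.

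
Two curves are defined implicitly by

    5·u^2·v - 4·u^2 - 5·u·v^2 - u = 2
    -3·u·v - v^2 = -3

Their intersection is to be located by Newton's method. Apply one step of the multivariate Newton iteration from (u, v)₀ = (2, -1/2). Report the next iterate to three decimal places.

At (2, -1/2): F = (-32.500, 5.750).
Jacobian J = [[10·u·v - 8·u - 5·v^2 - 1, 5·u^2 - 10·u·v], [-3·v, -3·u - 2·v]].
At the point, J = [[-28.250, 30.000], [1.500, -5.000]] (det J = 96.250).
Solving J·Δ = −F gives Δ = (0.104, 1.181).
Then the next iterate is (u, v)₁ = (2.104, 0.681).

(2.104, 0.681)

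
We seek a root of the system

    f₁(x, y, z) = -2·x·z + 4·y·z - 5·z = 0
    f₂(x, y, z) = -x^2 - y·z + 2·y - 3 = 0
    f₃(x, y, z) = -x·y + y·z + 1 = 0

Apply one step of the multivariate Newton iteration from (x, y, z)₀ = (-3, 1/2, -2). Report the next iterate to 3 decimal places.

At (-3, 1/2, -2): F = (-6.000, -10.000, 1.500).
Jacobian J = [[-2·z, 4·z, -2·x + 4·y - 5], [-2·x, -z + 2, -y], [-y, -x + z, y]].
At the point, J = [[4.000, -8.000, 3.000], [6.000, 4.000, -0.500], [-0.500, 1.000, 0.500]] (det J = 56.000).
Solving J·Δ = −F gives Δ = (1.732, -0.205, -0.857).
Then the next iterate is (x, y, z)₁ = (-1.268, 0.295, -2.857).

(-1.268, 0.295, -2.857)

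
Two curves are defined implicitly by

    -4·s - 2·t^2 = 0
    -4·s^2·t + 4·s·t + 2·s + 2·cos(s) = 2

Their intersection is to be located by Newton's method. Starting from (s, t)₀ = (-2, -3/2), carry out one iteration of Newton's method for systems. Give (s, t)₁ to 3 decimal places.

(-0.977, -1.401)

At (-2, -3/2): F = (3.500, 29.16771).
Jacobian J = [[-4, -4·t], [-8·s·t + 4·t - 2·sin(s) + 2, -4·s^2 + 4·s]].
At the point, J = [[-4.000, 6.000], [-26.18141, -24.000]] (det J = 253.08843).
Solving J·Δ = −F gives Δ = (1.023, 0.099).
Then the next iterate is (s, t)₁ = (-0.977, -1.401).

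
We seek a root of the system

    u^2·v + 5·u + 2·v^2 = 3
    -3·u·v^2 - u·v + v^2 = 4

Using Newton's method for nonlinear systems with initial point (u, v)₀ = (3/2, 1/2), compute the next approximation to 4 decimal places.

At (3/2, 1/2): F = (6.1250, -5.6250).
Jacobian J = [[2·u·v + 5, u^2 + 4·v], [-3·v^2 - v, -6·u·v - u + 2·v]].
At the point, J = [[6.5000, 4.2500], [-1.2500, -5.0000]] (det J = -27.1875).
Solving J·Δ = −F gives Δ = (-0.2471, -1.0632).
Then the next iterate is (u, v)₁ = (1.2529, -0.5632).

(1.2529, -0.5632)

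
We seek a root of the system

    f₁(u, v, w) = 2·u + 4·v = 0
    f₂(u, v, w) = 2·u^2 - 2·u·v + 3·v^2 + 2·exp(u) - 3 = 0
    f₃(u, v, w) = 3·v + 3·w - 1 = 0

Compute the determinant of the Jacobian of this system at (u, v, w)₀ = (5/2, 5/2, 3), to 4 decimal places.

-292.3799

J = [[2, 4, 0], [4·u - 2·v + 2·exp(u), -2·u + 6·v, 0], [0, 3, 3]].
At the point, J = [[2.0000, 4.0000, 0.0000], [29.364988, 10.0000, 0.0000], [0.0000, 3.0000, 3.0000]].
det J = -292.3799.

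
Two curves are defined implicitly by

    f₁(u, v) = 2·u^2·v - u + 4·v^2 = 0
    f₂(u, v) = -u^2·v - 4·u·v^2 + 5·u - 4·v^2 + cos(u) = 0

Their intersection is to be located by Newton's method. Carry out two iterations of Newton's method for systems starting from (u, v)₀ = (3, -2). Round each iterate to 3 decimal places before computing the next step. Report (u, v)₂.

(1.539, -1.093)

At (3, -2): F = (-23.000, -31.98999).
Jacobian J = [[4·u·v - 1, 2·u^2 + 8·v], [-2·u·v - 4·v^2 - sin(u) + 5, -u^2 - 8·u·v - 8·v]].
At the point, J = [[-25.000, 2.000], [0.85888, 55.000]] (det J = -1376.71776).
Solving J·Δ = −F gives Δ = (-0.872, 0.595).
Then the next iterate is (u, v)₁ = (2.128, -1.405).
Round to (2.128, -1.405) and repeat: F = (-6.95666, -8.22544), J = [[-12.95936, -2.18323], [2.23484, 30.63034]].
Δ = (-0.589, 0.312), so (u, v)₂ = (1.539, -1.093).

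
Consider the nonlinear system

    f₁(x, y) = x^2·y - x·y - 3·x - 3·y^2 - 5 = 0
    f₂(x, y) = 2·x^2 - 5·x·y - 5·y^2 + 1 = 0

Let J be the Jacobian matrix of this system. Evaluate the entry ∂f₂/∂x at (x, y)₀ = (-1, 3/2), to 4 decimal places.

-11.5000

∂f₂/∂x = 4·x - 5·y.
At (-1, 3/2) this is -11.5000.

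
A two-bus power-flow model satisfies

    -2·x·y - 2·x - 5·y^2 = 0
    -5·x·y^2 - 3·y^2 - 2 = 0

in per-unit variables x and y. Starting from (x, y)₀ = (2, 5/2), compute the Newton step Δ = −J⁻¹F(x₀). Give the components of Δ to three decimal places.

At (2, 5/2): F = (-45.250, -83.250).
Jacobian J = [[-2·y - 2, -2·x - 10·y], [-5·y^2, -10·x·y - 6·y]].
At the point, J = [[-7.000, -29.000], [-31.250, -65.000]] (det J = -451.250).
Solving J·Δ = −F gives Δ = (1.168, -1.842).

(1.168, -1.842)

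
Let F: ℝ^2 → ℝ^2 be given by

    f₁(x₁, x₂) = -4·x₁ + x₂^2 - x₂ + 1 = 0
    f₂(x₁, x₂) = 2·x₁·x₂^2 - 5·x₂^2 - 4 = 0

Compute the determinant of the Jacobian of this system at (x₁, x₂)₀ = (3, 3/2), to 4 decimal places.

-21.0000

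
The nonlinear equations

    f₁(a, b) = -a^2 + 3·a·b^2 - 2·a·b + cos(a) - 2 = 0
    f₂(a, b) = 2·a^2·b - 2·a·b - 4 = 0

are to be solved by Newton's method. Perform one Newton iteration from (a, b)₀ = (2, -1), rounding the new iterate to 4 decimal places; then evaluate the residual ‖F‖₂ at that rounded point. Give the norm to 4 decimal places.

3.8430

At (2, -1): F = (3.583853, -8.0000).
Jacobian J = [[-2·a + 3·b^2 - 2·b - sin(a), 6·a·b - 2·a], [4·a·b - 2·b, 2·a^2 - 2·a]].
At the point, J = [[0.090703, -16.0000], [-6.0000, 4.0000]] (det J = -95.637190).
Solving J·Δ = −F gives Δ = (-1.1885, 0.2173).
Then the next iterate is (a, b)₁ = (0.8115, -0.7827).
Re-evaluating at (0.8115, -0.7827): F = (0.791623, -3.760544), so ‖F‖₂ = 3.8430.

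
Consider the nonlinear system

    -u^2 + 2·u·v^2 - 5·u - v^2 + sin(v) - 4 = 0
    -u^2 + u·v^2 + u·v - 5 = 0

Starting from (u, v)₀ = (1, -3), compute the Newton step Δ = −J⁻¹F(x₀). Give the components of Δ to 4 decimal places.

At (1, -3): F = (-1.141120, 0.0000).
Jacobian J = [[-2·u + 2·v^2 - 5, 4·u·v - 2·v + cos(v)], [-2·u + v^2 + v, 2·u·v + u]].
At the point, J = [[11.0000, -6.989992], [4.0000, -5.0000]] (det J = -27.040030).
Solving J·Δ = −F gives Δ = (0.2110, 0.1688).

(0.2110, 0.1688)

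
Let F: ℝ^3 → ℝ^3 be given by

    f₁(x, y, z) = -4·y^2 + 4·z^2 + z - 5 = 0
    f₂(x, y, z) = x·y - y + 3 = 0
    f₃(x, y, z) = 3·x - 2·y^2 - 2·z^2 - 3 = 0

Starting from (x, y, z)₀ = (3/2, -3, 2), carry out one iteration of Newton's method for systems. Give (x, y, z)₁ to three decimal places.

At (3/2, -3, 2): F = (-23.000, 1.500, -24.500).
Jacobian J = [[0, -8·y, 8·z + 1], [y, x - 1, 0], [3, -4·y, -4·z]].
At the point, J = [[0.000, 24.000, 17.000], [-3.000, 0.500, 0.000], [3.000, 12.000, -8.000]] (det J = -1213.500).
Solving J·Δ = −F gives Δ = (0.737, 1.422, -0.654).
Then the next iterate is (x, y, z)₁ = (2.237, -1.578, 1.346).

(2.237, -1.578, 1.346)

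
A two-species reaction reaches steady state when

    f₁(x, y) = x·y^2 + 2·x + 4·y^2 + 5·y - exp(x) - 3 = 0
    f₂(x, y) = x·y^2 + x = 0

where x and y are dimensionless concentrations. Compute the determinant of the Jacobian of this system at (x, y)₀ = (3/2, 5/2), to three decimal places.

-207.363

J = [[y^2 - exp(x) + 2, 2·x·y + 8·y + 5], [y^2 + 1, 2·x·y]].
At the point, J = [[3.76831, 32.500], [7.250, 7.500]].
det J = -207.363.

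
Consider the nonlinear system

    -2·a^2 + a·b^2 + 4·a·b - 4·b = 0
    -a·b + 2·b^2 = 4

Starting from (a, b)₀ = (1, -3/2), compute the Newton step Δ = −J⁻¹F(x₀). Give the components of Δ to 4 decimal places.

At (1, -3/2): F = (0.2500, 2.0000).
Jacobian J = [[-4·a + b^2 + 4·b, 2·a·b + 4·a - 4], [-b, -a + 4·b]].
At the point, J = [[-7.7500, -3.0000], [1.5000, -7.0000]] (det J = 58.7500).
Solving J·Δ = −F gives Δ = (-0.0723, 0.2702).

(-0.0723, 0.2702)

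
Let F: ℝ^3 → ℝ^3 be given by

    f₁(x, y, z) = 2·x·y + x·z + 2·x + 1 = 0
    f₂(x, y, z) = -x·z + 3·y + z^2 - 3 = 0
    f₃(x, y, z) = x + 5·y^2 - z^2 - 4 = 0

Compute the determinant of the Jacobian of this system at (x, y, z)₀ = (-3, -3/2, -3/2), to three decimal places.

J = [[2·y + z + 2, 2·x, x], [-z, 3, -x + 2·z], [1, 10·y, -2·z]].
At the point, J = [[-2.500, -6.000, -3.000], [1.500, 3.000, 0.000], [1.000, -15.000, 3.000]].
det J = 81.000.

81.000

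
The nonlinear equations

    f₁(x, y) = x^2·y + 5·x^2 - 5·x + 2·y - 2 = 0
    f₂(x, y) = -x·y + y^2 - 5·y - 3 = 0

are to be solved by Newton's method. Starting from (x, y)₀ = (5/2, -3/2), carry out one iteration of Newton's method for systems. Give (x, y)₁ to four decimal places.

(1.5770, -0.6319)

At (5/2, -3/2): F = (4.3750, 10.5000).
Jacobian J = [[2·x·y + 10·x - 5, x^2 + 2], [-y, -x + 2·y - 5]].
At the point, J = [[12.5000, 8.2500], [1.5000, -10.5000]] (det J = -143.6250).
Solving J·Δ = −F gives Δ = (-0.9230, 0.8681).
Then the next iterate is (x, y)₁ = (1.5770, -0.6319).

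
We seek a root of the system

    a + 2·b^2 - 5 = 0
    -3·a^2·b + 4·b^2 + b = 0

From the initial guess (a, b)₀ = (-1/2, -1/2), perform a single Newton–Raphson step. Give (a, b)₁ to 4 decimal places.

At (-1/2, -1/2): F = (-5.0000, 0.8750).
Jacobian J = [[1, 4·b], [-6·a·b, -3·a^2 + 8·b + 1]].
At the point, J = [[1.0000, -2.0000], [-1.5000, -3.7500]] (det J = -6.7500).
Solving J·Δ = −F gives Δ = (3.0370, -0.9815).
Then the next iterate is (a, b)₁ = (2.5370, -1.4815).

(2.5370, -1.4815)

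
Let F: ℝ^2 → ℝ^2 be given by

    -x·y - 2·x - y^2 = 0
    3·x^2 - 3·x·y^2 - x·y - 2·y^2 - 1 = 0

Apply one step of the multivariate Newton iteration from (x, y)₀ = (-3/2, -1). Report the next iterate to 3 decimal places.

(-0.896, -0.970)

At (-3/2, -1): F = (0.500, 6.750).
Jacobian J = [[-y - 2, -x - 2·y], [6·x - 3·y^2 - y, -6·x·y - x - 4·y]].
At the point, J = [[-1.000, 3.500], [-11.000, -3.500]] (det J = 42.000).
Solving J·Δ = −F gives Δ = (0.604, 0.030).
Then the next iterate is (x, y)₁ = (-0.896, -0.970).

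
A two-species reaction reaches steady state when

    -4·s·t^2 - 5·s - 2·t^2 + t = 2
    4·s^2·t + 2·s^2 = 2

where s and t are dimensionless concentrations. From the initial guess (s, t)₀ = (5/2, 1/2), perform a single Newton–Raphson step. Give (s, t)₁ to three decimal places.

At (5/2, 1/2): F = (-17.000, 23.000).
Jacobian J = [[-4·t^2 - 5, -8·s·t - 4·t + 1], [8·s·t + 4·s, 4·s^2]].
At the point, J = [[-6.000, -11.000], [20.000, 25.000]] (det J = 70.000).
Solving J·Δ = −F gives Δ = (2.457, -2.886).
Then the next iterate is (s, t)₁ = (4.957, -2.386).

(4.957, -2.386)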